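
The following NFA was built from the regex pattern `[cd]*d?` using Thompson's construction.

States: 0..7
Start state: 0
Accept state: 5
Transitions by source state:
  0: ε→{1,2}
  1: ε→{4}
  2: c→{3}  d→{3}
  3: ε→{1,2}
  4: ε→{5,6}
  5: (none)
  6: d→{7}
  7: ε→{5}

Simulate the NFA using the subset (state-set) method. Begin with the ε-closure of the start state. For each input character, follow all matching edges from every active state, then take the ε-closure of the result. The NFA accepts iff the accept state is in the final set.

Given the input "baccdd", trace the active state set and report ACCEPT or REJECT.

Answer: REJECT

Derivation:
S₀ = ε-closure({0}) = {0,1,2,4,5,6}
'b' @ 1: {}  — state set empty
rest 'accdd' ignored (set empty)
final: {}; accept 5 not in set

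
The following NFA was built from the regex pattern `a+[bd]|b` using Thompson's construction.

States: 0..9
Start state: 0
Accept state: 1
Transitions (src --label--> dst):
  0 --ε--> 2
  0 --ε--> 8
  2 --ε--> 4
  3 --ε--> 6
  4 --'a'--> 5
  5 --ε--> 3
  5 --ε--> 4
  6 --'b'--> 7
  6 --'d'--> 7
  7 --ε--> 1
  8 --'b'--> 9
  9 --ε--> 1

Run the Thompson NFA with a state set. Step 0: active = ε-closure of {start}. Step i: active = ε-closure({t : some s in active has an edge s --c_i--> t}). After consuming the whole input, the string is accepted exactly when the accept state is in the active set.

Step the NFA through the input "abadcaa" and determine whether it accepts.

Answer: REJECT

Steps:
start: ε-closure({0}) = {0,2,4,8}
'a' @ 1: {3,4,5,6}
'b' @ 2: {1,7}  ✓accept
'a' @ 3: {}  — state set empty
rest 'dcaa' ignored (set empty)
end set {} — state 1 not in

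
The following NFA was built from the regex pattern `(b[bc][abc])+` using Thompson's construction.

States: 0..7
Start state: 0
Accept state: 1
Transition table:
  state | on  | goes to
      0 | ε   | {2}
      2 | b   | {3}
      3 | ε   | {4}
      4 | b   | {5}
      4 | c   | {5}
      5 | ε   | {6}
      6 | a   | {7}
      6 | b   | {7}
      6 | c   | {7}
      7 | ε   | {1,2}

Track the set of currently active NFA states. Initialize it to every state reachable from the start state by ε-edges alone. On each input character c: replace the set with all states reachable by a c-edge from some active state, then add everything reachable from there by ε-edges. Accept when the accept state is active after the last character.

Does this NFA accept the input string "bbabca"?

initial (ε-close {0}): {0,2}
'b' @ 1: {3,4}
'b' @ 2: {5,6}
'a' @ 3: {1,2,7}  (accept∈set)
'b' @ 4: {3,4}
'c' @ 5: {5,6}
'a' @ 6: {1,2,7}  (accept∈set)
after full input: {1,2,7}  (accept=1 in)

Answer: ACCEPT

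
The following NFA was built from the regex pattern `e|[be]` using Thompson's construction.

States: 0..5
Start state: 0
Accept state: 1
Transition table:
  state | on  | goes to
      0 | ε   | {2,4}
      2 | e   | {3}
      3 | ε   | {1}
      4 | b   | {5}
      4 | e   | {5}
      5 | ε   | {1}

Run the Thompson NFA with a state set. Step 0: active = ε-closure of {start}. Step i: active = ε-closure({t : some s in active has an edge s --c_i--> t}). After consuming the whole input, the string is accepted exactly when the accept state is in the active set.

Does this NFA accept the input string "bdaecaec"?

Answer: REJECT

Derivation:
start: ε-closure({0}) = {0,2,4}
'b' @ 1: {1,5}  ✓accept
'd' @ 2: {}  — no active states
rest 'aecaec' ignored (set empty)
after full input: {}  (accept=1 not in)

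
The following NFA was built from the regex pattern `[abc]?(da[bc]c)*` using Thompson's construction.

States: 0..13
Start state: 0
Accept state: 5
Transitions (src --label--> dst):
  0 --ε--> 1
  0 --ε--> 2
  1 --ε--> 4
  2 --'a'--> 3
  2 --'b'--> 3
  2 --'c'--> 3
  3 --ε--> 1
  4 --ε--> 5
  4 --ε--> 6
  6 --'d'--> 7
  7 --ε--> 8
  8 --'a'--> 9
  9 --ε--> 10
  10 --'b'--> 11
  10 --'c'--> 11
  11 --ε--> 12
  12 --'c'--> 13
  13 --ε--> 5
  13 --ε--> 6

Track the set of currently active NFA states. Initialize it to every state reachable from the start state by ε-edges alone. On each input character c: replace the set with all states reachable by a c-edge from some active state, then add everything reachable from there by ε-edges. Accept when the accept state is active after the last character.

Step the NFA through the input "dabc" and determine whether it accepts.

start: ε-closure({0}) = {0,1,2,4,5,6}
'd' @ 1: {7,8}
'a' @ 2: {9,10}
'b' @ 3: {11,12}
'c' @ 4: {5,6,13}  [accepting]
end set {5,6,13} — state 5 in

Answer: ACCEPT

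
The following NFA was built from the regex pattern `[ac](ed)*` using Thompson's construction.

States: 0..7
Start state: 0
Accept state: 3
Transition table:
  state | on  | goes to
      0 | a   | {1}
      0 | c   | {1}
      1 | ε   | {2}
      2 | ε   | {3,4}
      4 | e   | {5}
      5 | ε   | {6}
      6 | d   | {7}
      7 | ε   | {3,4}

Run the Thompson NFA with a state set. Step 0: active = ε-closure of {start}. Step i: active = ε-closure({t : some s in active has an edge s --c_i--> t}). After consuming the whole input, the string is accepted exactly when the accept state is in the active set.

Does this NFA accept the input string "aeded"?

initial (ε-close {0}): {0}
'a' @ 1: {1,2,3,4}  [accepting]
'e' @ 2: {5,6}
'd' @ 3: {3,4,7}  [accepting]
'e' @ 4: {5,6}
'd' @ 5: {3,4,7}  [accepting]
end set {3,4,7} — state 3 in

Answer: ACCEPT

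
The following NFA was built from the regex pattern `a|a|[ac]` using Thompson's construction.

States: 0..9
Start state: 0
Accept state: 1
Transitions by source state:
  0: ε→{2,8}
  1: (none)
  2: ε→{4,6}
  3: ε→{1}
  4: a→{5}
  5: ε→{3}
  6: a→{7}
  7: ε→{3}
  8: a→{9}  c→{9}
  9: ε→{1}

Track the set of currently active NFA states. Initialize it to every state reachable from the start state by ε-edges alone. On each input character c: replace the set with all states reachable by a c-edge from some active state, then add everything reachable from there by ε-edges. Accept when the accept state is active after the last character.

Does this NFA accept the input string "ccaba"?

initial (ε-close {0}): {0,2,4,6,8}
'c' @ 1: {1,9}  ✓accept
'c' @ 2: {}  — no active states
rest 'aba' ignored (set empty)
final: {}; accept 1 not in set

Answer: REJECT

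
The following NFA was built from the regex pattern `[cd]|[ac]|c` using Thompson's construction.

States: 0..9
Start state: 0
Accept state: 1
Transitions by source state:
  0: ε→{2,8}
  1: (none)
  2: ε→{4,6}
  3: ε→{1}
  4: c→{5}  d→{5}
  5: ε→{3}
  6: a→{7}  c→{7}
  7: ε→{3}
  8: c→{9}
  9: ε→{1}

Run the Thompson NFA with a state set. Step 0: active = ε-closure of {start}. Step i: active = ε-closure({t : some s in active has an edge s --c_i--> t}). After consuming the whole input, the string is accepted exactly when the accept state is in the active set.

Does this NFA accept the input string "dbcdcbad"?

start: ε-closure({0}) = {0,2,4,6,8}
'd' @ 1: {1,3,5}  (accept∈set)
'b' @ 2: {}  — state set empty
rest 'cdcbad' ignored (set empty)
end set {} — state 1 not in

Answer: REJECT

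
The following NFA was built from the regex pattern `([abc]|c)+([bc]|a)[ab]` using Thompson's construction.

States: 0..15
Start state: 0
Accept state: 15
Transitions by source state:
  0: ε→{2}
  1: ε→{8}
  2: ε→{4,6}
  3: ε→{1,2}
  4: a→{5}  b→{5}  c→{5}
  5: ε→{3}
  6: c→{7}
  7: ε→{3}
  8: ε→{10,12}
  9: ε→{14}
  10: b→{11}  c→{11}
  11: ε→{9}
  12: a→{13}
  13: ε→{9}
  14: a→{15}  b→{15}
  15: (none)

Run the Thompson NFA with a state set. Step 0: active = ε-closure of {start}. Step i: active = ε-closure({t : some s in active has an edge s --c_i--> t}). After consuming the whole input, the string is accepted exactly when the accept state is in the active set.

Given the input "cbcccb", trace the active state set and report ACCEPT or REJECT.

initial (ε-close {0}): {0,2,4,6}
'c' @ 1: {1,2,3,4,5,6,7,8,10,12}
'b' @ 2: {1,2,3,4,5,6,8,9,10,11,12,14}
'c' @ 3: {1,2,3,4,5,6,7,8,9,10,11,12,14}
'c' @ 4: {1,2,3,4,5,6,7,8,9,10,11,12,14}
'c' @ 5: {1,2,3,4,5,6,7,8,9,10,11,12,14}
'b' @ 6: {1,2,3,4,5,6,8,9,10,11,12,14,15}  [accepting]
final: {1,2,3,4,5,6,8,9,10,11,12,14,15}; accept 15 in set

Answer: ACCEPT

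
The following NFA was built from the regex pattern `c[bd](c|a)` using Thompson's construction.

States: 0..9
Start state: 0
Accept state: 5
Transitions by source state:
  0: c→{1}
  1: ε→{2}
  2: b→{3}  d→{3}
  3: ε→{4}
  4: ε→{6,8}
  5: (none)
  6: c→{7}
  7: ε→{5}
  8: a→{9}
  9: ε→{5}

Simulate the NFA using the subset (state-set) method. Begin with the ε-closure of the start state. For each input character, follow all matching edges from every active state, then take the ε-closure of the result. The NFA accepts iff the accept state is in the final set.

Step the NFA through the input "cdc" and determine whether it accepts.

start: ε-closure({0}) = {0}
'c' @ 1: {1,2}
'd' @ 2: {3,4,6,8}
'c' @ 3: {5,7}  ✓accept
end set {5,7} — state 5 in

Answer: ACCEPT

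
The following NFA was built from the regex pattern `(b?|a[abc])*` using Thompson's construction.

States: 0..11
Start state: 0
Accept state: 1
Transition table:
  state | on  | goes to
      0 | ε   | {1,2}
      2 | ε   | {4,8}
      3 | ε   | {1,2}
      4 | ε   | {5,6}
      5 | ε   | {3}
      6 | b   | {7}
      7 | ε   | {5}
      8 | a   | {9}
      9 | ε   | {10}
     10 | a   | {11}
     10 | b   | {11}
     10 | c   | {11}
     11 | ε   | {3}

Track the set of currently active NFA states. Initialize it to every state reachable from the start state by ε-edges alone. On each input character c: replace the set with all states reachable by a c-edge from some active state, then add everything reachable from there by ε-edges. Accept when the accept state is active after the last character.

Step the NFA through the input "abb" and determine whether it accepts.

start: ε-closure({0}) = {0,1,2,3,4,5,6,8}
'a' @ 1: {9,10}
'b' @ 2: {1,2,3,4,5,6,8,11}  ✓accept
'b' @ 3: {1,2,3,4,5,6,7,8}  ✓accept
end set {1,2,3,4,5,6,7,8} — state 1 in

Answer: ACCEPT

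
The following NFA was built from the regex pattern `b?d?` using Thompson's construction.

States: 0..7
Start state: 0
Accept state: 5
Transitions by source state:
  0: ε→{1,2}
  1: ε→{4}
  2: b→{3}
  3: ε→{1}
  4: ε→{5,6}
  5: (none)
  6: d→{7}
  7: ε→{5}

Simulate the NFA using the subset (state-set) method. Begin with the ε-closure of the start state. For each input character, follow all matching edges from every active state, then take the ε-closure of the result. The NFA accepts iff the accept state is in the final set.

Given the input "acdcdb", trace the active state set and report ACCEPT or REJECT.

start: ε-closure({0}) = {0,1,2,4,5,6}
'a' @ 1: {}  — state set empty
rest 'cdcdb' ignored (set empty)
after full input: {}  (accept=5 not in)

Answer: REJECT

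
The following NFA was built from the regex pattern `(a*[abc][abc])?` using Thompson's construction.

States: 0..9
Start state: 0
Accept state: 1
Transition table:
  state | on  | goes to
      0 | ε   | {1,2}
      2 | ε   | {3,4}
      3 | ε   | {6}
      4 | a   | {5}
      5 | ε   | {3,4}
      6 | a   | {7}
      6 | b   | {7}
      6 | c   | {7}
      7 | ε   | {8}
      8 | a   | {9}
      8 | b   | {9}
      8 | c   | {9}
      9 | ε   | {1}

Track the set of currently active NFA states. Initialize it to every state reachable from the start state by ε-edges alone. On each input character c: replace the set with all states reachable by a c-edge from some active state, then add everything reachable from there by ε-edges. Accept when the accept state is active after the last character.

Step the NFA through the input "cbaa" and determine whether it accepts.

initial (ε-close {0}): {0,1,2,3,4,6}
'c' @ 1: {7,8}
'b' @ 2: {1,9}  (accept∈set)
'a' @ 3: {}  — no active states
rest 'a' ignored (set empty)
after full input: {}  (accept=1 not in)

Answer: REJECT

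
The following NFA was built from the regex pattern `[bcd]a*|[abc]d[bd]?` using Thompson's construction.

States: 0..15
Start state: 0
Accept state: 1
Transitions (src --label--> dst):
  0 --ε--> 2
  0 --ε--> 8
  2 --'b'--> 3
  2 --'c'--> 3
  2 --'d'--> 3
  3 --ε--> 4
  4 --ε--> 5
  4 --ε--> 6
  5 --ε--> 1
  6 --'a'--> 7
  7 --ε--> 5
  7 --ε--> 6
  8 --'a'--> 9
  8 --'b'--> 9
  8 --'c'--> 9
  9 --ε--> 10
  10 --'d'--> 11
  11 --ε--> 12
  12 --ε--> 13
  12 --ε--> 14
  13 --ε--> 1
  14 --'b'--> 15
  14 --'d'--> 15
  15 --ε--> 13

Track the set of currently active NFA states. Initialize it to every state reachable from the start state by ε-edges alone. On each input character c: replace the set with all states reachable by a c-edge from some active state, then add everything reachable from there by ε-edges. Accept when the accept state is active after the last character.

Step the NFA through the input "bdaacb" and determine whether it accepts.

start: ε-closure({0}) = {0,2,8}
'b' @ 1: {1,3,4,5,6,9,10}  ✓accept
'd' @ 2: {1,11,12,13,14}  ✓accept
'a' @ 3: {}  — no active states
rest 'acb' ignored (set empty)
after full input: {}  (accept=1 not in)

Answer: REJECT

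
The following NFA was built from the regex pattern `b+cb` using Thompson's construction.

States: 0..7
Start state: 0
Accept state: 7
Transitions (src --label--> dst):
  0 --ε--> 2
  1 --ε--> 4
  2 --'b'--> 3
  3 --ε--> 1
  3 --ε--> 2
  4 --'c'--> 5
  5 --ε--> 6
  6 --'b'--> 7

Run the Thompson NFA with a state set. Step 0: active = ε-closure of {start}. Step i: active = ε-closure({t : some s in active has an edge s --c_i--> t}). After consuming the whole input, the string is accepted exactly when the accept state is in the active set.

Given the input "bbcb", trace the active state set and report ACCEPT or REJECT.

Answer: ACCEPT

Steps:
initial (ε-close {0}): {0,2}
'b' @ 1: {1,2,3,4}
'b' @ 2: {1,2,3,4}
'c' @ 3: {5,6}
'b' @ 4: {7}  (accept∈set)
end set {7} — state 7 in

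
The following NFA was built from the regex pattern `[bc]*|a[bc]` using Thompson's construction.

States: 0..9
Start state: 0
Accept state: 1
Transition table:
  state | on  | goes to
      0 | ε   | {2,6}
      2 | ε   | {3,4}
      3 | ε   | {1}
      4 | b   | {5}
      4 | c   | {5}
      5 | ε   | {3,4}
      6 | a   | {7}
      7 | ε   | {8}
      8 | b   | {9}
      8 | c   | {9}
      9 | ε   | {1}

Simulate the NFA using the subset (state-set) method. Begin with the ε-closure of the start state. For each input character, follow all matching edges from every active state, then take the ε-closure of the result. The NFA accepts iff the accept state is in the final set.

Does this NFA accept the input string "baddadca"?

start: ε-closure({0}) = {0,1,2,3,4,6}
'b' @ 1: {1,3,4,5}  ✓accept
'a' @ 2: {}  — state set empty
rest 'ddadca' ignored (set empty)
end set {} — state 1 not in

Answer: REJECT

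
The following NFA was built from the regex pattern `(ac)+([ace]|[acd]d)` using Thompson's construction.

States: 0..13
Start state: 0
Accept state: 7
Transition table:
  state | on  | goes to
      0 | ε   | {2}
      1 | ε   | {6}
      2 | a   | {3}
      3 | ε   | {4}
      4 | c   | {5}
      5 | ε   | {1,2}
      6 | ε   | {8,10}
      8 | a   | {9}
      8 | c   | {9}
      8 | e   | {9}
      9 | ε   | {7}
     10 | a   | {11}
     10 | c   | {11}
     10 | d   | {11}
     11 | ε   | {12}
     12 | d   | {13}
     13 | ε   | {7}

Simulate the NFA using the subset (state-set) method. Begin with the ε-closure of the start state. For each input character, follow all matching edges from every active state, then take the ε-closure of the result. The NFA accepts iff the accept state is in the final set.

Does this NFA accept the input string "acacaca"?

Answer: ACCEPT

Trace:
S₀ = ε-closure({0}) = {0,2}
'a' @ 1: {3,4}
'c' @ 2: {1,2,5,6,8,10}
'a' @ 3: {3,4,7,9,11,12}  (accept∈set)
'c' @ 4: {1,2,5,6,8,10}
'a' @ 5: {3,4,7,9,11,12}  (accept∈set)
'c' @ 6: {1,2,5,6,8,10}
'a' @ 7: {3,4,7,9,11,12}  (accept∈set)
end set {3,4,7,9,11,12} — state 7 in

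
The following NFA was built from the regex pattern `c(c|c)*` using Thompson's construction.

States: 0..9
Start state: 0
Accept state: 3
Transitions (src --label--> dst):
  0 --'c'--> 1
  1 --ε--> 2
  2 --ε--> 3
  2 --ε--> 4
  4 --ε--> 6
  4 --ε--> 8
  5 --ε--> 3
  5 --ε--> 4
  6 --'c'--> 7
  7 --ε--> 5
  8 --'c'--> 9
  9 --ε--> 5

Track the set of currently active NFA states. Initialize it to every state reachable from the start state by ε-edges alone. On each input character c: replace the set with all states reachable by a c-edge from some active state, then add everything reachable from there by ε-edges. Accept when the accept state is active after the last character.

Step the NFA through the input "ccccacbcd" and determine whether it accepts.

start: ε-closure({0}) = {0}
'c' @ 1: {1,2,3,4,6,8}  ✓accept
'c' @ 2: {3,4,5,6,7,8,9}  ✓accept
'c' @ 3: {3,4,5,6,7,8,9}  ✓accept
'c' @ 4: {3,4,5,6,7,8,9}  ✓accept
'a' @ 5: {}  — state set empty
rest 'cbcd' ignored (set empty)
final: {}; accept 3 not in set

Answer: REJECT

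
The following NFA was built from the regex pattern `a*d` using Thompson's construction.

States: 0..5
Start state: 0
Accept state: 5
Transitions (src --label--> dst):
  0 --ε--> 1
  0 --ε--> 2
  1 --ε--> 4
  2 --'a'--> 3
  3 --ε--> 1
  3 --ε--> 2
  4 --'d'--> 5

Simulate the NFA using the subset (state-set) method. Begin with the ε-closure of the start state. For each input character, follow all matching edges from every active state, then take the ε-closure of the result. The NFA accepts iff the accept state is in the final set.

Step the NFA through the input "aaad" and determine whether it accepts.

initial (ε-close {0}): {0,1,2,4}
'a' @ 1: {1,2,3,4}
'a' @ 2: {1,2,3,4}
'a' @ 3: {1,2,3,4}
'd' @ 4: {5}  (accept∈set)
end set {5} — state 5 in

Answer: ACCEPT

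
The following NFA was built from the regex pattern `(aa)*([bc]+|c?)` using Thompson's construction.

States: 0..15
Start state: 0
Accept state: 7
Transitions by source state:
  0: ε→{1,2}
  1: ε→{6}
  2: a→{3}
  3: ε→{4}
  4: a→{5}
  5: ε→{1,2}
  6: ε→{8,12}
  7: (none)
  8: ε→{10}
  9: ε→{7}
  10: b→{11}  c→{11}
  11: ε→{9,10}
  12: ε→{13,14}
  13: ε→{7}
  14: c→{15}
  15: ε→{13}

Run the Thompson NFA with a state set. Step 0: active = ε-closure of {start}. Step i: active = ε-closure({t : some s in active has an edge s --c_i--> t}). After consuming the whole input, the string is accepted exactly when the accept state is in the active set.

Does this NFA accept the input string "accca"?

start: ε-closure({0}) = {0,1,2,6,7,8,10,12,13,14}
'a' @ 1: {3,4}
'c' @ 2: {}  — no active states
rest 'cca' ignored (set empty)
end set {} — state 7 not in

Answer: REJECT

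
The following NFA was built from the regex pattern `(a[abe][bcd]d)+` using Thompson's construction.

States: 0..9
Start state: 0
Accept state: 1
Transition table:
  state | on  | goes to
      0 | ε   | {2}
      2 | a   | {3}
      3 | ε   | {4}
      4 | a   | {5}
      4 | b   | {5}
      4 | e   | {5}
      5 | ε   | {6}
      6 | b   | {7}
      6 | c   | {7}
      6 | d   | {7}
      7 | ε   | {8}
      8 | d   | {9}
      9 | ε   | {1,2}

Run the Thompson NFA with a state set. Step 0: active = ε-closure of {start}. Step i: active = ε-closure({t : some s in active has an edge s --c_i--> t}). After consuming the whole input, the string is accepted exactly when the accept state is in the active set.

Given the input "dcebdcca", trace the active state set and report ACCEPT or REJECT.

Answer: REJECT

Trace:
initial (ε-close {0}): {0,2}
'd' @ 1: {}  — dead — no transitions
rest 'cebdcca' ignored (set empty)
end set {} — state 1 not in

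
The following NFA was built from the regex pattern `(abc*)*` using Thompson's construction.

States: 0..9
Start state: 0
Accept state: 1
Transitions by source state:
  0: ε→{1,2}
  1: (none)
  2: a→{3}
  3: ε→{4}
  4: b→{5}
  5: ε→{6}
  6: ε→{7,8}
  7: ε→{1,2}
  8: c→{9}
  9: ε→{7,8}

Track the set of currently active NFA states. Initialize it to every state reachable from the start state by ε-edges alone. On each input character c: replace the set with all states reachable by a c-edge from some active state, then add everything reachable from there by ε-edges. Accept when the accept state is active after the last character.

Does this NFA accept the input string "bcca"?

Answer: REJECT

Derivation:
start: ε-closure({0}) = {0,1,2}
'b' @ 1: {}  — state set empty
rest 'cca' ignored (set empty)
after full input: {}  (accept=1 not in)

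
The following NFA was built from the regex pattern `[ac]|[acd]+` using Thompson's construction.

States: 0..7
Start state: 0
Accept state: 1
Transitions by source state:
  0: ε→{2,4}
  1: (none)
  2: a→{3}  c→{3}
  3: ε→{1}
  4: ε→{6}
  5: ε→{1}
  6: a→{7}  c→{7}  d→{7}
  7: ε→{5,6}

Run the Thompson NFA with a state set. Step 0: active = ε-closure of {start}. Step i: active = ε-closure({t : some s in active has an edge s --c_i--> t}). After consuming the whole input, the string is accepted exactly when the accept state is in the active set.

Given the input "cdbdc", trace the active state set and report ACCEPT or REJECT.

start: ε-closure({0}) = {0,2,4,6}
'c' @ 1: {1,3,5,6,7}  (accept∈set)
'd' @ 2: {1,5,6,7}  (accept∈set)
'b' @ 3: {}  — state set empty
rest 'dc' ignored (set empty)
after full input: {}  (accept=1 not in)

Answer: REJECT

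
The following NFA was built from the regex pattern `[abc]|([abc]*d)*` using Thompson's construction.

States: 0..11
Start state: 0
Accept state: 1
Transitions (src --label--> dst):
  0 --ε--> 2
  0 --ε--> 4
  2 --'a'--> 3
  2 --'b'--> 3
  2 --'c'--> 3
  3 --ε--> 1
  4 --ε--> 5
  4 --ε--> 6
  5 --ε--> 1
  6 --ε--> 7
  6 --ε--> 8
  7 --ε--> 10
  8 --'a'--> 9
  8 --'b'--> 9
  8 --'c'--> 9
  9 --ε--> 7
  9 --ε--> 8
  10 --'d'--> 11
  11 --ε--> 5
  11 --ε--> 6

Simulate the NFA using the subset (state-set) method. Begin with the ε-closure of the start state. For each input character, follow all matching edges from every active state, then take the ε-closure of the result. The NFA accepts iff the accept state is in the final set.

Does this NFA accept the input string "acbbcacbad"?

start: ε-closure({0}) = {0,1,2,4,5,6,7,8,10}
'a' @ 1: {1,3,7,8,9,10}  [accepting]
'c' @ 2: {7,8,9,10}
'b' @ 3: {7,8,9,10}
'b' @ 4: {7,8,9,10}
'c' @ 5: {7,8,9,10}
'a' @ 6: {7,8,9,10}
'c' @ 7: {7,8,9,10}
'b' @ 8: {7,8,9,10}
'a' @ 9: {7,8,9,10}
'd' @ 10: {1,5,6,7,8,10,11}  [accepting]
after full input: {1,5,6,7,8,10,11}  (accept=1 in)

Answer: ACCEPT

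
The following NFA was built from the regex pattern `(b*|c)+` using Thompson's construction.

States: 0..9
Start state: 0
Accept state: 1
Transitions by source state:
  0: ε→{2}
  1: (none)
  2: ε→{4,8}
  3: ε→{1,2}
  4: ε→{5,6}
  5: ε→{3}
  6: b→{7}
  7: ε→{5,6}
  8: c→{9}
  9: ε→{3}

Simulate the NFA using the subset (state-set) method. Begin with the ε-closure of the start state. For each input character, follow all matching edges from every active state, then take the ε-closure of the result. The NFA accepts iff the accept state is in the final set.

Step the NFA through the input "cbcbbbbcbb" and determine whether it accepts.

S₀ = ε-closure({0}) = {0,1,2,3,4,5,6,8}
'c' @ 1: {1,2,3,4,5,6,8,9}  (accept∈set)
'b' @ 2: {1,2,3,4,5,6,7,8}  (accept∈set)
'c' @ 3: {1,2,3,4,5,6,8,9}  (accept∈set)
'b' @ 4: {1,2,3,4,5,6,7,8}  (accept∈set)
'b' @ 5: {1,2,3,4,5,6,7,8}  (accept∈set)
'b' @ 6: {1,2,3,4,5,6,7,8}  (accept∈set)
'b' @ 7: {1,2,3,4,5,6,7,8}  (accept∈set)
'c' @ 8: {1,2,3,4,5,6,8,9}  (accept∈set)
'b' @ 9: {1,2,3,4,5,6,7,8}  (accept∈set)
'b' @ 10: {1,2,3,4,5,6,7,8}  (accept∈set)
end set {1,2,3,4,5,6,7,8} — state 1 in

Answer: ACCEPT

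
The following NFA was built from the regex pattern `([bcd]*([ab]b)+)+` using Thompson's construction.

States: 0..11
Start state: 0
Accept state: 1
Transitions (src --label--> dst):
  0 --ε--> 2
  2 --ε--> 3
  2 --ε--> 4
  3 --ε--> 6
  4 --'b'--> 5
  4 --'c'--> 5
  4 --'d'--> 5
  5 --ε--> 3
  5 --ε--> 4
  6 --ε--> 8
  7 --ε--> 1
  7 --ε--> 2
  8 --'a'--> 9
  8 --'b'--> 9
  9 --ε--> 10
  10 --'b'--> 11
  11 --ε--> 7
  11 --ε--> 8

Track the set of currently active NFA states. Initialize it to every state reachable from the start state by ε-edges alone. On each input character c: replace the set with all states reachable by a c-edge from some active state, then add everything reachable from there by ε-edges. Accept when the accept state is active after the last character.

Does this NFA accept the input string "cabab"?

start: ε-closure({0}) = {0,2,3,4,6,8}
'c' @ 1: {3,4,5,6,8}
'a' @ 2: {9,10}
'b' @ 3: {1,2,3,4,6,7,8,11}  ✓accept
'a' @ 4: {9,10}
'b' @ 5: {1,2,3,4,6,7,8,11}  ✓accept
final: {1,2,3,4,6,7,8,11}; accept 1 in set

Answer: ACCEPT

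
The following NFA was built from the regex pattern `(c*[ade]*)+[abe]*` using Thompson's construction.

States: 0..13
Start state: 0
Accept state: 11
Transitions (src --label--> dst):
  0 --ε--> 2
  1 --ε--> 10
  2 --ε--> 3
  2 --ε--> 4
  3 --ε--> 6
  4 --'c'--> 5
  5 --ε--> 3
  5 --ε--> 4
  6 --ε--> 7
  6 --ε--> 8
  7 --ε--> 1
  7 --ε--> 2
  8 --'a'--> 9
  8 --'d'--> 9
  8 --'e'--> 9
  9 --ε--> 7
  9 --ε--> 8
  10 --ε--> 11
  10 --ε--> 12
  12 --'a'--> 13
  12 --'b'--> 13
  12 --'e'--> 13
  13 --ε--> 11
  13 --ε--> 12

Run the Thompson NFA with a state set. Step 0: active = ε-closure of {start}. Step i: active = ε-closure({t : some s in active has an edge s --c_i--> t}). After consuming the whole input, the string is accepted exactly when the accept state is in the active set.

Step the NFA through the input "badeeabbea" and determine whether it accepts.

start: ε-closure({0}) = {0,1,2,3,4,6,7,8,10,11,12}
'b' @ 1: {11,12,13}  [accepting]
'a' @ 2: {11,12,13}  [accepting]
'd' @ 3: {}  — no active states
rest 'eeabbea' ignored (set empty)
after full input: {}  (accept=11 not in)

Answer: REJECT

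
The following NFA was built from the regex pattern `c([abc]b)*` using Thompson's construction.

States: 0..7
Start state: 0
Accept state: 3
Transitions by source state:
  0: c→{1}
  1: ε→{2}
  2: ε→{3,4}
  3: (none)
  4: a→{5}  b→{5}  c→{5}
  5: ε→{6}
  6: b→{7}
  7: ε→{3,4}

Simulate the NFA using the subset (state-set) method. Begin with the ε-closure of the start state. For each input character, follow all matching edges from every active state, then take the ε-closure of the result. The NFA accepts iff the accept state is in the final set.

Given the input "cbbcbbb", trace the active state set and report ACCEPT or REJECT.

Answer: ACCEPT

Derivation:
start: ε-closure({0}) = {0}
'c' @ 1: {1,2,3,4}  ✓accept
'b' @ 2: {5,6}
'b' @ 3: {3,4,7}  ✓accept
'c' @ 4: {5,6}
'b' @ 5: {3,4,7}  ✓accept
'b' @ 6: {5,6}
'b' @ 7: {3,4,7}  ✓accept
after full input: {3,4,7}  (accept=3 in)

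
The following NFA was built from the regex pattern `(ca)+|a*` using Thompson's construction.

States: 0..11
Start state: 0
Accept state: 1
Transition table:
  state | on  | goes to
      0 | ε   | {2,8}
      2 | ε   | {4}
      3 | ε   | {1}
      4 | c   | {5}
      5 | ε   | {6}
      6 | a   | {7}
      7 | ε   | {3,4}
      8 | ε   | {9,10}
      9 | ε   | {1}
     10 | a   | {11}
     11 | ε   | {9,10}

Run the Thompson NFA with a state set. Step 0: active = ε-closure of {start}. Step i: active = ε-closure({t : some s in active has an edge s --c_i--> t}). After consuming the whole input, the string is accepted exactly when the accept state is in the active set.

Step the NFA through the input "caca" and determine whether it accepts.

Answer: ACCEPT

Trace:
initial (ε-close {0}): {0,1,2,4,8,9,10}
'c' @ 1: {5,6}
'a' @ 2: {1,3,4,7}  (accept∈set)
'c' @ 3: {5,6}
'a' @ 4: {1,3,4,7}  (accept∈set)
end set {1,3,4,7} — state 1 in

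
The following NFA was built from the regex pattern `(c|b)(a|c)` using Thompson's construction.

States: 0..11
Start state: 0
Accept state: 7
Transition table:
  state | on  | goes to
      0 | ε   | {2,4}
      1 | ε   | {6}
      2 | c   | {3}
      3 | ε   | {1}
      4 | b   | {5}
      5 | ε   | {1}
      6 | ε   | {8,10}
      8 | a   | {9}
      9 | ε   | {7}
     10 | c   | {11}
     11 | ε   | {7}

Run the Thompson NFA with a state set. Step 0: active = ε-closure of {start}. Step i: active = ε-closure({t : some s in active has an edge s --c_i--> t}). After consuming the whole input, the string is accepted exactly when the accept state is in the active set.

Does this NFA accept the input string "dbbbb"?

S₀ = ε-closure({0}) = {0,2,4}
'd' @ 1: {}  — no active states
rest 'bbbb' ignored (set empty)
end set {} — state 7 not in

Answer: REJECT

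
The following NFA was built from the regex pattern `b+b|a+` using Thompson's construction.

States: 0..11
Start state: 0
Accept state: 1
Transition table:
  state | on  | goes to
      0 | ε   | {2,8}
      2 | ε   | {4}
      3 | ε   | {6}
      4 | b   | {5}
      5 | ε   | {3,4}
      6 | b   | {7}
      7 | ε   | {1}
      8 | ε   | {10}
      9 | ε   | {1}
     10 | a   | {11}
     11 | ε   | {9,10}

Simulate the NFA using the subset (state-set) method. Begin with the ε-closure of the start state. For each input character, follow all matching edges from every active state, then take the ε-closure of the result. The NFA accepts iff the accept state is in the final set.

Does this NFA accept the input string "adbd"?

initial (ε-close {0}): {0,2,4,8,10}
'a' @ 1: {1,9,10,11}  [accepting]
'd' @ 2: {}  — dead — no transitions
rest 'bd' ignored (set empty)
after full input: {}  (accept=1 not in)

Answer: REJECT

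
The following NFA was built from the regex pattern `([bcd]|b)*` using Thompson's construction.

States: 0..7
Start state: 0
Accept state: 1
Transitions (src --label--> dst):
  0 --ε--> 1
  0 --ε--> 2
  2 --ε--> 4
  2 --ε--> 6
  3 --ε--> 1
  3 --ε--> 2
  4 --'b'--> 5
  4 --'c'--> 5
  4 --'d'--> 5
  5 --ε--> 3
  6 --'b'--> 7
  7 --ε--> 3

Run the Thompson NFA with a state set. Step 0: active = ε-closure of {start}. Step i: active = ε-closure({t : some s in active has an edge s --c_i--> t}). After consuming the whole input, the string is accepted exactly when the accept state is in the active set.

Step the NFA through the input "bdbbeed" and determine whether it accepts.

Answer: REJECT

Steps:
S₀ = ε-closure({0}) = {0,1,2,4,6}
'b' @ 1: {1,2,3,4,5,6,7}  [accepting]
'd' @ 2: {1,2,3,4,5,6}  [accepting]
'b' @ 3: {1,2,3,4,5,6,7}  [accepting]
'b' @ 4: {1,2,3,4,5,6,7}  [accepting]
'e' @ 5: {}  — state set empty
rest 'ed' ignored (set empty)
end set {} — state 1 not in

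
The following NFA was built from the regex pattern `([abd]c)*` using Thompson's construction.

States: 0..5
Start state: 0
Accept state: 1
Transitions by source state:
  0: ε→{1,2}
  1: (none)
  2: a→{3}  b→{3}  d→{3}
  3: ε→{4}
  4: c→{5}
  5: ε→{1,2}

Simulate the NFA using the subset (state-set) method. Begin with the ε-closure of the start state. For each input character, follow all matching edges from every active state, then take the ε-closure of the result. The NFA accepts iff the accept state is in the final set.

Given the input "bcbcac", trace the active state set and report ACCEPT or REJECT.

Answer: ACCEPT

Derivation:
start: ε-closure({0}) = {0,1,2}
'b' @ 1: {3,4}
'c' @ 2: {1,2,5}  ✓accept
'b' @ 3: {3,4}
'c' @ 4: {1,2,5}  ✓accept
'a' @ 5: {3,4}
'c' @ 6: {1,2,5}  ✓accept
end set {1,2,5} — state 1 in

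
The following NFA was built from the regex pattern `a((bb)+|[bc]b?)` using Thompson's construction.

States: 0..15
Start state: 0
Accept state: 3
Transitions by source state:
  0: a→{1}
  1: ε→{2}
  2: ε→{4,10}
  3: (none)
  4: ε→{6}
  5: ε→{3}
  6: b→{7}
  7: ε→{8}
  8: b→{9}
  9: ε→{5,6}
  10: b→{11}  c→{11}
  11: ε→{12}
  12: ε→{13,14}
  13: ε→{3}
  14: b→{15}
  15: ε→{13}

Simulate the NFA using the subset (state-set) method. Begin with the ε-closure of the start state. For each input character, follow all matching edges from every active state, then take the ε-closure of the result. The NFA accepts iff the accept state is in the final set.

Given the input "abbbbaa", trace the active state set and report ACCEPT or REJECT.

Answer: REJECT

Trace:
initial (ε-close {0}): {0}
'a' @ 1: {1,2,4,6,10}
'b' @ 2: {3,7,8,11,12,13,14}  (accept∈set)
'b' @ 3: {3,5,6,9,13,15}  (accept∈set)
'b' @ 4: {7,8}
'b' @ 5: {3,5,6,9}  (accept∈set)
'a' @ 6: {}  — no active states
rest 'a' ignored (set empty)
end set {} — state 3 not in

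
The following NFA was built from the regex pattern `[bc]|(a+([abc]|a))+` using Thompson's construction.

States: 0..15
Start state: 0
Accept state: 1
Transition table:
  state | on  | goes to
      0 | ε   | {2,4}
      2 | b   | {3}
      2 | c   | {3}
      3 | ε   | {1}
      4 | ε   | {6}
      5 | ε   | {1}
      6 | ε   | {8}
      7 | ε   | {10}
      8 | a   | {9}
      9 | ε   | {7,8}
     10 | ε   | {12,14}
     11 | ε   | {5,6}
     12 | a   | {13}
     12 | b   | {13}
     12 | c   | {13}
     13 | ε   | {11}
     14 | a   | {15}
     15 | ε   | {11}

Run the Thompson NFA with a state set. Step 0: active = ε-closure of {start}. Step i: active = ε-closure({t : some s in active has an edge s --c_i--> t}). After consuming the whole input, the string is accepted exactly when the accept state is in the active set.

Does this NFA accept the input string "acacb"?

Answer: REJECT

Derivation:
S₀ = ε-closure({0}) = {0,2,4,6,8}
'a' @ 1: {7,8,9,10,12,14}
'c' @ 2: {1,5,6,8,11,13}  [accepting]
'a' @ 3: {7,8,9,10,12,14}
'c' @ 4: {1,5,6,8,11,13}  [accepting]
'b' @ 5: {}  — no active states
final: {}; accept 1 not in set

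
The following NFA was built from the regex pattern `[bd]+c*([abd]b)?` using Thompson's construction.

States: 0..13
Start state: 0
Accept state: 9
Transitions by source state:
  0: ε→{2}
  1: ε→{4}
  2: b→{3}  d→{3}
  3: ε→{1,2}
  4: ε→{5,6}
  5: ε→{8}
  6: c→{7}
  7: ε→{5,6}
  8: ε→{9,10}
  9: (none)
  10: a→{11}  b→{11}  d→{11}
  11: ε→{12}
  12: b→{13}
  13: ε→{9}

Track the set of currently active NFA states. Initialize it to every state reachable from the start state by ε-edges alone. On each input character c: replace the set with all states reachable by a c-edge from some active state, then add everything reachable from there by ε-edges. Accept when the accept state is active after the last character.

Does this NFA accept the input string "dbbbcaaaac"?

S₀ = ε-closure({0}) = {0,2}
'd' @ 1: {1,2,3,4,5,6,8,9,10}  ✓accept
'b' @ 2: {1,2,3,4,5,6,8,9,10,11,12}  ✓accept
'b' @ 3: {1,2,3,4,5,6,8,9,10,11,12,13}  ✓accept
'b' @ 4: {1,2,3,4,5,6,8,9,10,11,12,13}  ✓accept
'c' @ 5: {5,6,7,8,9,10}  ✓accept
'a' @ 6: {11,12}
'a' @ 7: {}  — state set empty
rest 'aac' ignored (set empty)
after full input: {}  (accept=9 not in)

Answer: REJECT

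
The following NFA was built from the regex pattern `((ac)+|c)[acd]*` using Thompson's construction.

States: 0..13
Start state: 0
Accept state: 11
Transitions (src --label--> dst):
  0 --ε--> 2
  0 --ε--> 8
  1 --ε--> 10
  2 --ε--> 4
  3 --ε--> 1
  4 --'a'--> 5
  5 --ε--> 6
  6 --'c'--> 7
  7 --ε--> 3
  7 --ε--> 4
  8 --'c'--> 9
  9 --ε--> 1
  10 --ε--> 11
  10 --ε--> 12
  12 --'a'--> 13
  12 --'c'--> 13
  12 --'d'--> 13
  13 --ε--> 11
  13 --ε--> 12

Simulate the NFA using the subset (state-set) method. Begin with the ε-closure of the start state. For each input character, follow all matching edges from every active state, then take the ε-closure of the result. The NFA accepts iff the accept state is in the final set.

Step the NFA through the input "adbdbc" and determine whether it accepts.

Answer: REJECT

Steps:
initial (ε-close {0}): {0,2,4,8}
'a' @ 1: {5,6}
'd' @ 2: {}  — no active states
rest 'bdbc' ignored (set empty)
after full input: {}  (accept=11 not in)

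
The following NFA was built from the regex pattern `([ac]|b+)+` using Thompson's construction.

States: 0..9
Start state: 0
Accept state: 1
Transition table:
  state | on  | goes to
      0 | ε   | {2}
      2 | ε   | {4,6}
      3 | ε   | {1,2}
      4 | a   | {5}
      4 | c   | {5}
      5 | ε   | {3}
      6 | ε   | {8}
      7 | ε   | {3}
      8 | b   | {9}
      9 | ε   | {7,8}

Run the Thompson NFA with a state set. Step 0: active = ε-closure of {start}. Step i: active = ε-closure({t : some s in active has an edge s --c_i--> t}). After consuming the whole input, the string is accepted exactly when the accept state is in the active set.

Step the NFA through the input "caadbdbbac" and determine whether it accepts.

Answer: REJECT

Steps:
S₀ = ε-closure({0}) = {0,2,4,6,8}
'c' @ 1: {1,2,3,4,5,6,8}  (accept∈set)
'a' @ 2: {1,2,3,4,5,6,8}  (accept∈set)
'a' @ 3: {1,2,3,4,5,6,8}  (accept∈set)
'd' @ 4: {}  — state set empty
rest 'bdbbac' ignored (set empty)
final: {}; accept 1 not in set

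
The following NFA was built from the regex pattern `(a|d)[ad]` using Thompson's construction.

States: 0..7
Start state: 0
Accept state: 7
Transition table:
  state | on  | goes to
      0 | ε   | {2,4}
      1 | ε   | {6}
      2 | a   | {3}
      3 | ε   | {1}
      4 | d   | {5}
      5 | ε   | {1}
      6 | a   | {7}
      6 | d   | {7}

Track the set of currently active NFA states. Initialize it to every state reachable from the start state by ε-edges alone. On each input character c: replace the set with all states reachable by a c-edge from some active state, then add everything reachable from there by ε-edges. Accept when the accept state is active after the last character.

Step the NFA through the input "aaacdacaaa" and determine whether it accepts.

S₀ = ε-closure({0}) = {0,2,4}
'a' @ 1: {1,3,6}
'a' @ 2: {7}  [accepting]
'a' @ 3: {}  — no active states
rest 'cdacaaa' ignored (set empty)
end set {} — state 7 not in

Answer: REJECT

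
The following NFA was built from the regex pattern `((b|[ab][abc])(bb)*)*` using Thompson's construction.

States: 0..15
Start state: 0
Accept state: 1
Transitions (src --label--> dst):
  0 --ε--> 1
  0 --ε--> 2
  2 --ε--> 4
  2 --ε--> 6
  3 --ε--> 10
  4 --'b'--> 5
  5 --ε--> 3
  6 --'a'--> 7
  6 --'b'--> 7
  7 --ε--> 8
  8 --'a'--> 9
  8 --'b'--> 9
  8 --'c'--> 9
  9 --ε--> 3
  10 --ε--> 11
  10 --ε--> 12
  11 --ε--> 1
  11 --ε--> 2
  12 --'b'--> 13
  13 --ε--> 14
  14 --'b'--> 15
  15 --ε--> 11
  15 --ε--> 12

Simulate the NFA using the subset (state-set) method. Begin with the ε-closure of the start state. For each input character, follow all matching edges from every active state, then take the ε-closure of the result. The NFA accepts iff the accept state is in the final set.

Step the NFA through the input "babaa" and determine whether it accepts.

initial (ε-close {0}): {0,1,2,4,6}
'b' @ 1: {1,2,3,4,5,6,7,8,10,11,12}  (accept∈set)
'a' @ 2: {1,2,3,4,6,7,8,9,10,11,12}  (accept∈set)
'b' @ 3: {1,2,3,4,5,6,7,8,9,10,11,12,13,14}  (accept∈set)
'a' @ 4: {1,2,3,4,6,7,8,9,10,11,12}  (accept∈set)
'a' @ 5: {1,2,3,4,6,7,8,9,10,11,12}  (accept∈set)
final: {1,2,3,4,6,7,8,9,10,11,12}; accept 1 in set

Answer: ACCEPT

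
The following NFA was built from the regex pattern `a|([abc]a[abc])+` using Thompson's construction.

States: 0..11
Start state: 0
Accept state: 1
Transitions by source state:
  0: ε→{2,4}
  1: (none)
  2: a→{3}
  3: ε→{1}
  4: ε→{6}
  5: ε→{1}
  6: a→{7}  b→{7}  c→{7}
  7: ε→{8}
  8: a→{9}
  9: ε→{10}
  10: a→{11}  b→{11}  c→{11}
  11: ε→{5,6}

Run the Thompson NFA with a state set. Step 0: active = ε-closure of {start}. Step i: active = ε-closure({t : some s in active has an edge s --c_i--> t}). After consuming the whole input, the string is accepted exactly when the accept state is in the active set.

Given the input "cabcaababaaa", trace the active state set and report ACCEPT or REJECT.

Answer: ACCEPT

Trace:
initial (ε-close {0}): {0,2,4,6}
'c' @ 1: {7,8}
'a' @ 2: {9,10}
'b' @ 3: {1,5,6,11}  (accept∈set)
'c' @ 4: {7,8}
'a' @ 5: {9,10}
'a' @ 6: {1,5,6,11}  (accept∈set)
'b' @ 7: {7,8}
'a' @ 8: {9,10}
'b' @ 9: {1,5,6,11}  (accept∈set)
'a' @ 10: {7,8}
'a' @ 11: {9,10}
'a' @ 12: {1,5,6,11}  (accept∈set)
after full input: {1,5,6,11}  (accept=1 in)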